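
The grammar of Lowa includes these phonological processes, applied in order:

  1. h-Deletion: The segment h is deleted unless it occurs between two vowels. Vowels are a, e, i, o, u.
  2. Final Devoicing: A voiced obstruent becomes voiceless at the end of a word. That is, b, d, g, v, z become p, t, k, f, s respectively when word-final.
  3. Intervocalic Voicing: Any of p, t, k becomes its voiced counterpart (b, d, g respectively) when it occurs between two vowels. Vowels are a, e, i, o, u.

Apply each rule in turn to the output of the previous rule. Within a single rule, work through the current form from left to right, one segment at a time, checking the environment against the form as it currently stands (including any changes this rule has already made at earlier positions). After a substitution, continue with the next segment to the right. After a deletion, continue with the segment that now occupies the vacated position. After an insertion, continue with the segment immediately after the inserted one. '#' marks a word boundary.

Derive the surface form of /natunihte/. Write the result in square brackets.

[nadunide]

1 h-Deletion: [natunihte] → [natunite]
2 Final Devoicing: no change — [natunite]
3 Intervocalic Voicing: [natunite] → [nadunide]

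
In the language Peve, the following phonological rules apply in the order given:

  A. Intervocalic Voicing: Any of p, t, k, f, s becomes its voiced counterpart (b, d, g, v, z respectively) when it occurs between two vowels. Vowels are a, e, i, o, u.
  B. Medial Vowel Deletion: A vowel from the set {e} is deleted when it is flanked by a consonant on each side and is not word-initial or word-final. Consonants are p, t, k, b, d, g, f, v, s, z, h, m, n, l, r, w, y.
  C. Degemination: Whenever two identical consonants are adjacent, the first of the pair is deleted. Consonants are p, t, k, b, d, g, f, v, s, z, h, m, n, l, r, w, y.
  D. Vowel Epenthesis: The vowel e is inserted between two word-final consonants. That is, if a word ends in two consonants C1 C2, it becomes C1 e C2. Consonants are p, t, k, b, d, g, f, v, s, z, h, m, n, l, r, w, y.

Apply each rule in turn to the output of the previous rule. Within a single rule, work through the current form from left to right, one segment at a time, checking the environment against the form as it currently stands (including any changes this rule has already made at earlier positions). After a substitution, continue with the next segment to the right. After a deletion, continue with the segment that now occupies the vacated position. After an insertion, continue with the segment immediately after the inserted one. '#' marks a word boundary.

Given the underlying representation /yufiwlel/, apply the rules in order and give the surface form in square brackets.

[yuviwel]

A Intervocalic Voicing: [yufiwlel] → [yuviwlel]
B Medial Vowel Deletion: [yuviwlel] → [yuviwll]
C Degemination: [yuviwll] → [yuviwl]
D Vowel Epenthesis: [yuviwl] → [yuviwel]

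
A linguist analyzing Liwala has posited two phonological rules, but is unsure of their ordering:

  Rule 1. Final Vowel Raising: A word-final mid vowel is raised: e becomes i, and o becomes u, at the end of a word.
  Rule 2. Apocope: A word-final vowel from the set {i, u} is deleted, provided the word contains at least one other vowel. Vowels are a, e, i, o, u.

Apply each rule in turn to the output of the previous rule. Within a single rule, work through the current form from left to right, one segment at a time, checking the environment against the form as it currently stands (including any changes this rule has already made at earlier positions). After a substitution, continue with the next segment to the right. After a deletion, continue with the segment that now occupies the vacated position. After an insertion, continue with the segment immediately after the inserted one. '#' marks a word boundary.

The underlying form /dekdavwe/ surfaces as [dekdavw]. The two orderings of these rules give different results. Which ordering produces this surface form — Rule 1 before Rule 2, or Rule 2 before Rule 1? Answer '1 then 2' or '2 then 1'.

1 then 2

Order 1 then 2:
  1 Final Vowel Raising: [dekdavwe] → [dekdavwi]
  2 Apocope: [dekdavwi] → [dekdavw]
  result: [dekdavw]
Order 2 then 1:
  2 Apocope: no change — [dekdavwe]
  1 Final Vowel Raising: [dekdavwe] → [dekdavwi]
  result: [dekdavwi]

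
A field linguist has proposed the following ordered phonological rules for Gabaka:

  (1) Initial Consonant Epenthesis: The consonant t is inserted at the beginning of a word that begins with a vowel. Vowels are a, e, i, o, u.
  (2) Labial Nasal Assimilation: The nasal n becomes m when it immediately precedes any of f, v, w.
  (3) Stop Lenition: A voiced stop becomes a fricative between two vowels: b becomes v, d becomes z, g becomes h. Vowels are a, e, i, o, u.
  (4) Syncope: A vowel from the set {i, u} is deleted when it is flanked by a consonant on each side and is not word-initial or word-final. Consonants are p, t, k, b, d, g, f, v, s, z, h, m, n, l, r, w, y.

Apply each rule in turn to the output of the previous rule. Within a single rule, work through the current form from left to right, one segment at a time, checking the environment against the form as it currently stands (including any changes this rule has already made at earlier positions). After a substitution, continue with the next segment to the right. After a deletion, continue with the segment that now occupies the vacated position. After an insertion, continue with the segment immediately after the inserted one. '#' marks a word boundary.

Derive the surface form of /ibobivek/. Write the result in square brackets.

(1) Initial Consonant Epenthesis: [ibobivek] → [tibobivek]
(2) Labial Nasal Assimilation: no change — [tibobivek]
(3) Stop Lenition: [tibobivek] → [tivovivek]
(4) Syncope: [tivovivek] → [tvovvek]

[tvovvek]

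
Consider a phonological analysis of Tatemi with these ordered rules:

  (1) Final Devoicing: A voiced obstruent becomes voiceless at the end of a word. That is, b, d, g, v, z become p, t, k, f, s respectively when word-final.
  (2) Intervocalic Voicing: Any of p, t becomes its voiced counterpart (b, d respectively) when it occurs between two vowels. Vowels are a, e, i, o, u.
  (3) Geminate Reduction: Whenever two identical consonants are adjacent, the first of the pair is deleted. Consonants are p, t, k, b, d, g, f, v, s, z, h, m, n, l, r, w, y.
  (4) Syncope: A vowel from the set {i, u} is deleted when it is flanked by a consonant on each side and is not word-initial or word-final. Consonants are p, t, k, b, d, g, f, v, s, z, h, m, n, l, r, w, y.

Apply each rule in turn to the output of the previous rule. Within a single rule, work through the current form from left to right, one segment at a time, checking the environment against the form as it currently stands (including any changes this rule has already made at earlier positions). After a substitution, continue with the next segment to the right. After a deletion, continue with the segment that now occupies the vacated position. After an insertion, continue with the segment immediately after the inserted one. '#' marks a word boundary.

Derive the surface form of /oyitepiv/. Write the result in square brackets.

(1) Final Devoicing: [oyitepiv] → [oyitepif]
(2) Intervocalic Voicing: [oyitepif] → [oyidebif]
(3) Geminate Reduction: no change — [oyidebif]
(4) Syncope: [oyidebif] → [oydebf]

[oydebf]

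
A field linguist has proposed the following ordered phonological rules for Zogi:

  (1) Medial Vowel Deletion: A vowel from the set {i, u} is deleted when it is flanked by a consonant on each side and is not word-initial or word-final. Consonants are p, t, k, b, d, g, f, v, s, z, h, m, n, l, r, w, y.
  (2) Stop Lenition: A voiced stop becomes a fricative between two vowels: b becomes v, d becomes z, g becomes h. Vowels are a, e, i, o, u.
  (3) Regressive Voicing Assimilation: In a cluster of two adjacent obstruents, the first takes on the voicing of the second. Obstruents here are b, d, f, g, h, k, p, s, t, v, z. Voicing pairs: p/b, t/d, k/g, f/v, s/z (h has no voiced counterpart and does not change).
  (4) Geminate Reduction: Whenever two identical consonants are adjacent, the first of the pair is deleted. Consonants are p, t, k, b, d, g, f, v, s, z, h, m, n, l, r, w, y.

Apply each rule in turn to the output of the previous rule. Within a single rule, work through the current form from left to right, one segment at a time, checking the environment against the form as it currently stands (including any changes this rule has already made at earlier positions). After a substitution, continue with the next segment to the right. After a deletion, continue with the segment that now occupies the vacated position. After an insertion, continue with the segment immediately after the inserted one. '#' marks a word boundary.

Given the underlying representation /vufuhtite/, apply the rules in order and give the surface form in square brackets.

[fhte]

(1) Medial Vowel Deletion: [vufuhtite] → [vfhtte]
(2) Stop Lenition: no change — [vfhtte]
(3) Regressive Voicing Assimilation: [vfhtte] → [ffhtte]
(4) Geminate Reduction: [ffhtte] → [fhte]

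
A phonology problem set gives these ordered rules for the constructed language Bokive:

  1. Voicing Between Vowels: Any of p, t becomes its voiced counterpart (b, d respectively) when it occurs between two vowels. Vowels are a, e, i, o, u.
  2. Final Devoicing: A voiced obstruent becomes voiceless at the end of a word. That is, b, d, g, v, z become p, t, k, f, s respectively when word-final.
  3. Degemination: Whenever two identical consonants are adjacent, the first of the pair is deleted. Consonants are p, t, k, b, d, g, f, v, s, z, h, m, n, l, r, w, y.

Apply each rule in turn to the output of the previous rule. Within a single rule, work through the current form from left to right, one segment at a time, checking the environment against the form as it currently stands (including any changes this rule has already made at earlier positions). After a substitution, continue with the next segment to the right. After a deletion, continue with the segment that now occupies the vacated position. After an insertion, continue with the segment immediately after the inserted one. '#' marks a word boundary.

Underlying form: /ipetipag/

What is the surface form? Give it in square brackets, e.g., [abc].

1 Voicing Between Vowels: [ipetipag] → [ibedibag]
2 Final Devoicing: [ibedibag] → [ibedibak]
3 Degemination: no change — [ibedibak]

[ibedibak]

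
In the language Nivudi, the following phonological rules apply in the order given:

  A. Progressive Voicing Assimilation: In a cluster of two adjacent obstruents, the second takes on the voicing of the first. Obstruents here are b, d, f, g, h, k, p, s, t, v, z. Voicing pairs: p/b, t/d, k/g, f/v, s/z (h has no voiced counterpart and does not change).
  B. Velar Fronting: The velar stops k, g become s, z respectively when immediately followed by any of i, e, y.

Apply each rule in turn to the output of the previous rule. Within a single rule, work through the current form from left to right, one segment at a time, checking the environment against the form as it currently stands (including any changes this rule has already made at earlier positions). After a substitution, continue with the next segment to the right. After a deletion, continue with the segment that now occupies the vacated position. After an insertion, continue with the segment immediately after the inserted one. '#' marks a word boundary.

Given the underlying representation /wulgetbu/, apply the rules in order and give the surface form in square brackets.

[wulzetpu]

A Progressive Voicing Assimilation: [wulgetbu] → [wulgetpu]
B Velar Fronting: [wulgetpu] → [wulzetpu]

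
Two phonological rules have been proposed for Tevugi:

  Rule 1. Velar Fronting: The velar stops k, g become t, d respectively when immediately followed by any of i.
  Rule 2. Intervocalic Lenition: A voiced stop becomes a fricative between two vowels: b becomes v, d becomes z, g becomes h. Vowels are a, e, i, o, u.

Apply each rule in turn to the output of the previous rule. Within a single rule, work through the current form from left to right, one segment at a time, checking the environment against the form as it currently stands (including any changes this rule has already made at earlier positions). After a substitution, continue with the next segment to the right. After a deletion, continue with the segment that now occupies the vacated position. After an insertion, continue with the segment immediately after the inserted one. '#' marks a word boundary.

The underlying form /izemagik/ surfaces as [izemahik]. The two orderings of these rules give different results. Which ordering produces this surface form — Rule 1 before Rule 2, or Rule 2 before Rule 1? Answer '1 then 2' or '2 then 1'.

Order 1 then 2:
  1 Velar Fronting: [izemagik] → [izemadik]
  2 Intervocalic Lenition: [izemadik] → [izemazik]
  result: [izemazik]
Order 2 then 1:
  2 Intervocalic Lenition: [izemagik] → [izemahik]
  1 Velar Fronting: no change — [izemahik]
  result: [izemahik]

2 then 1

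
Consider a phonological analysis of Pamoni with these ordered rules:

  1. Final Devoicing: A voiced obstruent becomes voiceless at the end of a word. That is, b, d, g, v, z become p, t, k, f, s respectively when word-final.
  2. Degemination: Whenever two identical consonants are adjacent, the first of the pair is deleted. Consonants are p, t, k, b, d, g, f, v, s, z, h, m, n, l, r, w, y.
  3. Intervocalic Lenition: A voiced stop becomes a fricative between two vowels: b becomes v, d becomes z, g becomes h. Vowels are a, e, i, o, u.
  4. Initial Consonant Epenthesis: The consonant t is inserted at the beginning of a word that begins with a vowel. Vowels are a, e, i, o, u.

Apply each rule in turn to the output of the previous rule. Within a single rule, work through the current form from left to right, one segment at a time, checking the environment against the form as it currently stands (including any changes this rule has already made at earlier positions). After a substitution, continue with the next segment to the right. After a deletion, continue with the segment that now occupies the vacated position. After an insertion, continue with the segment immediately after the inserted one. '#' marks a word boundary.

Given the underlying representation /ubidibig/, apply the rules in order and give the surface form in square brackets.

1 Final Devoicing: [ubidibig] → [ubidibik]
2 Degemination: no change — [ubidibik]
3 Intervocalic Lenition: [ubidibik] → [uvizivik]
4 Initial Consonant Epenthesis: [uvizivik] → [tuvizivik]

[tuvizivik]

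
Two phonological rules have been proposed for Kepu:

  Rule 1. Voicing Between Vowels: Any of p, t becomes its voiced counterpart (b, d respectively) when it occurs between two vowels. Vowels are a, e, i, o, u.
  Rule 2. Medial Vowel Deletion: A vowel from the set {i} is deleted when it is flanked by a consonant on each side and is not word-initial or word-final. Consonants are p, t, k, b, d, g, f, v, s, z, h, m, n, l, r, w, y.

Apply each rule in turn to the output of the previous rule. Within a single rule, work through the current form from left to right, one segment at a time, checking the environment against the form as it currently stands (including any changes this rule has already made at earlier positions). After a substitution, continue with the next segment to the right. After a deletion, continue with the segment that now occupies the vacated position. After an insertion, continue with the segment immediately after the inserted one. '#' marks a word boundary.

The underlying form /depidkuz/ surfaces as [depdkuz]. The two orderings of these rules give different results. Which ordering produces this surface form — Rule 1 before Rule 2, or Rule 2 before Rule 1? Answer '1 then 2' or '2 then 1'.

Order 1 then 2:
  1 Voicing Between Vowels: [depidkuz] → [debidkuz]
  2 Medial Vowel Deletion: [debidkuz] → [debdkuz]
  result: [debdkuz]
Order 2 then 1:
  2 Medial Vowel Deletion: [depidkuz] → [depdkuz]
  1 Voicing Between Vowels: no change — [depdkuz]
  result: [depdkuz]

2 then 1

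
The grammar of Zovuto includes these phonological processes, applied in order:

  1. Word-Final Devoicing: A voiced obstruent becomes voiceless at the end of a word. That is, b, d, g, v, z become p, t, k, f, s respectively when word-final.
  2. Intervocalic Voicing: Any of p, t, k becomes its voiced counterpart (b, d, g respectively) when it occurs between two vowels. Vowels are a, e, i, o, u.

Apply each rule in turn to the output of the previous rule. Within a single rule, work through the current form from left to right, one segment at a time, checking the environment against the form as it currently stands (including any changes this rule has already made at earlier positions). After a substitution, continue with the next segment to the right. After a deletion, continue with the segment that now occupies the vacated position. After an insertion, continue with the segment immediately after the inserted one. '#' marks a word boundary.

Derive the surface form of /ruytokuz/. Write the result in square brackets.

[ruytogus]

1 Word-Final Devoicing: [ruytokuz] → [ruytokus]
2 Intervocalic Voicing: [ruytokus] → [ruytogus]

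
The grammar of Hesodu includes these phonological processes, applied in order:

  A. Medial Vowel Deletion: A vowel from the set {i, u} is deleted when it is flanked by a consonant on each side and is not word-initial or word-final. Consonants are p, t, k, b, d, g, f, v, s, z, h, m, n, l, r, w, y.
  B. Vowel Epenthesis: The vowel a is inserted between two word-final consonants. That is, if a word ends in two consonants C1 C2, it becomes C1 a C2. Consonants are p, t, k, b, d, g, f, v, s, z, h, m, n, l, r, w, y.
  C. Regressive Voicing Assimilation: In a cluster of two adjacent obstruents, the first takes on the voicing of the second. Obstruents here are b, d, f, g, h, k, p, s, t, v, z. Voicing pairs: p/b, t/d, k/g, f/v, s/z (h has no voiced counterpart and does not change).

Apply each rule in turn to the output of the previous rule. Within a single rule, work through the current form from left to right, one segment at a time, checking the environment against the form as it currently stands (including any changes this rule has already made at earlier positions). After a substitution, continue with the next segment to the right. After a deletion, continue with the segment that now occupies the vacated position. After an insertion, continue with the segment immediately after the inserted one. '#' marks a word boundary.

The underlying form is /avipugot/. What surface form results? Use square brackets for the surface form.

A Medial Vowel Deletion: [avipugot] → [avpgot]
B Vowel Epenthesis: no change — [avpgot]
C Regressive Voicing Assimilation: [avpgot] → [afbgot]

[afbgot]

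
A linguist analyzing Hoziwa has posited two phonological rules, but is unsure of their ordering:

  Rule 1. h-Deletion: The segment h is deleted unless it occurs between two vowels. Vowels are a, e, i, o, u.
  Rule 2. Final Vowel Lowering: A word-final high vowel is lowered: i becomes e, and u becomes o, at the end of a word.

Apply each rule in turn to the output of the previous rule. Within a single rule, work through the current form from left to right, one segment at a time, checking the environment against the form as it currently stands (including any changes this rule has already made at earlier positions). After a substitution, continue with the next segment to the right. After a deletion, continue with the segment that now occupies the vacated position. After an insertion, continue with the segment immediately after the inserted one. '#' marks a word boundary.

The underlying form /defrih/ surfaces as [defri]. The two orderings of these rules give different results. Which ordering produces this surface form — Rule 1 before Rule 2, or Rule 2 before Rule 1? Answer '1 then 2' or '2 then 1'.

2 then 1

Order 1 then 2:
  1 h-Deletion: [defrih] → [defri]
  2 Final Vowel Lowering: [defri] → [defre]
  result: [defre]
Order 2 then 1:
  2 Final Vowel Lowering: no change — [defrih]
  1 h-Deletion: [defrih] → [defri]
  result: [defri]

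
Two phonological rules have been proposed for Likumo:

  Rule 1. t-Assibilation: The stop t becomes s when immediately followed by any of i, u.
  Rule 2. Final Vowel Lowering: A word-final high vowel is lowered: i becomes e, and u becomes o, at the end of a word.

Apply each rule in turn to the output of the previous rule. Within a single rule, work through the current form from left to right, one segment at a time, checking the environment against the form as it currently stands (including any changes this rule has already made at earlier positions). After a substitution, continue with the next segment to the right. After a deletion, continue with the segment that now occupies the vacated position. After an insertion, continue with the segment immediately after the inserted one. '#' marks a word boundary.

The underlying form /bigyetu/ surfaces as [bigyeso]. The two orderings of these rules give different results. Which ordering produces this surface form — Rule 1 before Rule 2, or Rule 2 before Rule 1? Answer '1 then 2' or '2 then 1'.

1 then 2

Order 1 then 2:
  1 t-Assibilation: [bigyetu] → [bigyesu]
  2 Final Vowel Lowering: [bigyesu] → [bigyeso]
  result: [bigyeso]
Order 2 then 1:
  2 Final Vowel Lowering: [bigyetu] → [bigyeto]
  1 t-Assibilation: no change — [bigyeto]
  result: [bigyeto]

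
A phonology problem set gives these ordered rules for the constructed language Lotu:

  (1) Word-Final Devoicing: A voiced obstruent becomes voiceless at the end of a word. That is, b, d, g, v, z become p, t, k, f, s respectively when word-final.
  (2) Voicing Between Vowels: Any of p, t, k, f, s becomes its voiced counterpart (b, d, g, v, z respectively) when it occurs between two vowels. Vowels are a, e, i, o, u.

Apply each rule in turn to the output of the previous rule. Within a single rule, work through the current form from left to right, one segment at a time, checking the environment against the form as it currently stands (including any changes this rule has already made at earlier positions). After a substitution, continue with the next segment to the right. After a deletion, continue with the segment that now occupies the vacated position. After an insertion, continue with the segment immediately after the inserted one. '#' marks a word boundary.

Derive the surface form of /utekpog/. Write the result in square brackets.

(1) Word-Final Devoicing: [utekpog] → [utekpok]
(2) Voicing Between Vowels: [utekpok] → [udekpok]

[udekpok]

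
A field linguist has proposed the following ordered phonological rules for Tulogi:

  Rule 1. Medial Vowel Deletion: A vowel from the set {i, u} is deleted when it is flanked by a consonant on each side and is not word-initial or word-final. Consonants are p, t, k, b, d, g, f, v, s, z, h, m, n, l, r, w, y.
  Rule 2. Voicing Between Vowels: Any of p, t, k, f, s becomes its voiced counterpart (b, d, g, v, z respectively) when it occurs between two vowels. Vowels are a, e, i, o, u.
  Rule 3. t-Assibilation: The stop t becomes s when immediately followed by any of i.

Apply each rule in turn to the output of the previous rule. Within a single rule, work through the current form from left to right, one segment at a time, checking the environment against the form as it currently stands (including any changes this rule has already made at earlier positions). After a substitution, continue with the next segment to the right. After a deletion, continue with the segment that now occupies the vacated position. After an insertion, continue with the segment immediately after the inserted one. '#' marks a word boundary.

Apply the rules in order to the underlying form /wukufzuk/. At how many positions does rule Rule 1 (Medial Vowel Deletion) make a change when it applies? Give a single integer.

Rule 1 Medial Vowel Deletion: [wukufzuk] → [wkfzk]
Rule 2 Voicing Between Vowels: no change — [wkfzk]
Rule 3 t-Assibilation: no change — [wkfzk]
Rule Rule 1 changed 3 position(s).

3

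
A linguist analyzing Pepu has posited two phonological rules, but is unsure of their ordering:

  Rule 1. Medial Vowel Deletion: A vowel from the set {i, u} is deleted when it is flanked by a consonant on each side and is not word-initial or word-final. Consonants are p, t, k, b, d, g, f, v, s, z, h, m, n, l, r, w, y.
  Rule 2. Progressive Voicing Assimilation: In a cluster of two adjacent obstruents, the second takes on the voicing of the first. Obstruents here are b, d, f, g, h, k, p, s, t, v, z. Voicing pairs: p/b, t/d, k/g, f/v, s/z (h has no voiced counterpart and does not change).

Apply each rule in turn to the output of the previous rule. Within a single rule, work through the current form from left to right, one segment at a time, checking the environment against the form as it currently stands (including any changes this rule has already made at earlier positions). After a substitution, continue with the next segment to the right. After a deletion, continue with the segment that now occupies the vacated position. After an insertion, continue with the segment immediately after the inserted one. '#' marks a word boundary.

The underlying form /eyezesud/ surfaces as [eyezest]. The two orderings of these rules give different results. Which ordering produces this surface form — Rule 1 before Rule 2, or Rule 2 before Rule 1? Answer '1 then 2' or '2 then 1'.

Order 1 then 2:
  1 Medial Vowel Deletion: [eyezesud] → [eyezesd]
  2 Progressive Voicing Assimilation: [eyezesd] → [eyezest]
  result: [eyezest]
Order 2 then 1:
  2 Progressive Voicing Assimilation: no change — [eyezesud]
  1 Medial Vowel Deletion: [eyezesud] → [eyezesd]
  result: [eyezesd]

1 then 2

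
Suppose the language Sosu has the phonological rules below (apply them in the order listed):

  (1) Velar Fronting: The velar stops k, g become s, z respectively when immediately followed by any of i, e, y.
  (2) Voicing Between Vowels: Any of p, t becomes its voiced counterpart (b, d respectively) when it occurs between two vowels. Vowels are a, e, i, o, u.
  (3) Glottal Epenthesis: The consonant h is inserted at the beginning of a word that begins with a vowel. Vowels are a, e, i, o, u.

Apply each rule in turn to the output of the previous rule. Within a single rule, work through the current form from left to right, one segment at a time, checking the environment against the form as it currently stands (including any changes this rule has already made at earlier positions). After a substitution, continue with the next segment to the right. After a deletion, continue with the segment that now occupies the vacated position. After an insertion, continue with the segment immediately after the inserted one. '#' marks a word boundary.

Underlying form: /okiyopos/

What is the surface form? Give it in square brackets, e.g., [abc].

[hosiyobos]

(1) Velar Fronting: [okiyopos] → [osiyopos]
(2) Voicing Between Vowels: [osiyopos] → [osiyobos]
(3) Glottal Epenthesis: [osiyobos] → [hosiyobos]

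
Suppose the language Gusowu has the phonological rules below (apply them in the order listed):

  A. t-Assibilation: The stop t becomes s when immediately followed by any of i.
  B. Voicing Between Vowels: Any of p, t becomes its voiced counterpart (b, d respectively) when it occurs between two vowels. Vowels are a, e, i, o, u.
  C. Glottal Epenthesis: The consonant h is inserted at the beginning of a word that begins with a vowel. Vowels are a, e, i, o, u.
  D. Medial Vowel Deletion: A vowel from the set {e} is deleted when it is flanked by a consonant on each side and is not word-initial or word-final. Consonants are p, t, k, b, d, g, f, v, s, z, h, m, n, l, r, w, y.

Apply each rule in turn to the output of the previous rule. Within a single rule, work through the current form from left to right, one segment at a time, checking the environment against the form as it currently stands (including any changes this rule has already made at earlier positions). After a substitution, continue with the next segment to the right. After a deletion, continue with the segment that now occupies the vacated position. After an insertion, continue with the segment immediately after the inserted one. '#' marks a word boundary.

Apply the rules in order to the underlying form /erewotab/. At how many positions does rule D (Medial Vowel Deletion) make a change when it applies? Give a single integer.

A t-Assibilation: no change — [erewotab]
B Voicing Between Vowels: [erewotab] → [erewodab]
C Glottal Epenthesis: [erewodab] → [herewodab]
D Medial Vowel Deletion: [herewodab] → [hrwodab]
Rule D changed 2 position(s).

2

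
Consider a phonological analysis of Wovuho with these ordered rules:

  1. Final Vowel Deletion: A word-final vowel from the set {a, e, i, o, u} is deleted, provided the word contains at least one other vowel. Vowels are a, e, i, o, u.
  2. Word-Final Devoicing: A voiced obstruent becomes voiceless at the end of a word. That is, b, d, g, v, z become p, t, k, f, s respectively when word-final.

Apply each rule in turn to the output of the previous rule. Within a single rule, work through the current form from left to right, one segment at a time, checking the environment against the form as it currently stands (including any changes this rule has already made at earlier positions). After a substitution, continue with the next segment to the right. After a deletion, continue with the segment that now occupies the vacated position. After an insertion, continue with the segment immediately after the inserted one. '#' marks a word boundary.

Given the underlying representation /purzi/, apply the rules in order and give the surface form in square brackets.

[purs]

1 Final Vowel Deletion: [purzi] → [purz]
2 Word-Final Devoicing: [purz] → [purs]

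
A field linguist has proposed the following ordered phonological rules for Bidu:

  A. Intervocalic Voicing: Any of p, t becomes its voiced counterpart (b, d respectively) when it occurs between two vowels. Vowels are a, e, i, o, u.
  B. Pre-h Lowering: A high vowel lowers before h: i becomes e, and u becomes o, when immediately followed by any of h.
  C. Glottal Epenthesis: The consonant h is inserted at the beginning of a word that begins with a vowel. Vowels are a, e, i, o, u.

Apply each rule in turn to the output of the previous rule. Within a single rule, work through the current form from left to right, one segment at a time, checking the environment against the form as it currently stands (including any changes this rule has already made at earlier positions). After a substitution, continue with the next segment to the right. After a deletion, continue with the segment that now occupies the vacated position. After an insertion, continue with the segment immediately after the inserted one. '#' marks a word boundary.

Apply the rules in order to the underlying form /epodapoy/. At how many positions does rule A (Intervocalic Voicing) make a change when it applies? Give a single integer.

2

A Intervocalic Voicing: [epodapoy] → [ebodaboy]
B Pre-h Lowering: no change — [ebodaboy]
C Glottal Epenthesis: [ebodaboy] → [hebodaboy]
Rule A changed 2 position(s).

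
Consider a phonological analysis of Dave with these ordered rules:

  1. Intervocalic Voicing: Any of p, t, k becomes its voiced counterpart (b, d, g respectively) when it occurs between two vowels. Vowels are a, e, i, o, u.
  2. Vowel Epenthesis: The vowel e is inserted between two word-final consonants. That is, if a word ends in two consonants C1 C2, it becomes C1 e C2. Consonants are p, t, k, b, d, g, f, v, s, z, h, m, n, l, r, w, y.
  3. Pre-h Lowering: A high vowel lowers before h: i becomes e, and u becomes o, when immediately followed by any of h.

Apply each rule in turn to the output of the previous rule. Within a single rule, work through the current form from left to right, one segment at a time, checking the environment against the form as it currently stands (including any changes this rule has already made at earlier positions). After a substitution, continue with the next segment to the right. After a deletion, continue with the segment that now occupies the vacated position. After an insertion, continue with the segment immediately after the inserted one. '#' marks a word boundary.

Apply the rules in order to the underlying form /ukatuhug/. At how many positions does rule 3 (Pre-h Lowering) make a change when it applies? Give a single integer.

1

1 Intervocalic Voicing: [ukatuhug] → [ugaduhug]
2 Vowel Epenthesis: no change — [ugaduhug]
3 Pre-h Lowering: [ugaduhug] → [ugadohug]
Rule 3 changed 1 position(s).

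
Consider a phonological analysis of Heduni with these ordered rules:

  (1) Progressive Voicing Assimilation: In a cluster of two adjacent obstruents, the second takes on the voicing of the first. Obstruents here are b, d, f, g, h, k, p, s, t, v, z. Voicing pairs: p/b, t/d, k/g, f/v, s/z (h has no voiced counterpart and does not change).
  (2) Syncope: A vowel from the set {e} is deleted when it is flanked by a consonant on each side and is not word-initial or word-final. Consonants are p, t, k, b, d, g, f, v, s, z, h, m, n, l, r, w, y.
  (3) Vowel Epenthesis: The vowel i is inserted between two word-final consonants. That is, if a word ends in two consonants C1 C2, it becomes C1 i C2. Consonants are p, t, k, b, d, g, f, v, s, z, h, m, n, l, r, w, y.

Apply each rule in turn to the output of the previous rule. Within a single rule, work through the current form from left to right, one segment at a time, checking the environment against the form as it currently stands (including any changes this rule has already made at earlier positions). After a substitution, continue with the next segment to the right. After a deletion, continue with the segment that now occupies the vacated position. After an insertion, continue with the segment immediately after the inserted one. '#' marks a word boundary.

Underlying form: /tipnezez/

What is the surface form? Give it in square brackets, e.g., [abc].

[tipnziz]

(1) Progressive Voicing Assimilation: no change — [tipnezez]
(2) Syncope: [tipnezez] → [tipnzz]
(3) Vowel Epenthesis: [tipnzz] → [tipnziz]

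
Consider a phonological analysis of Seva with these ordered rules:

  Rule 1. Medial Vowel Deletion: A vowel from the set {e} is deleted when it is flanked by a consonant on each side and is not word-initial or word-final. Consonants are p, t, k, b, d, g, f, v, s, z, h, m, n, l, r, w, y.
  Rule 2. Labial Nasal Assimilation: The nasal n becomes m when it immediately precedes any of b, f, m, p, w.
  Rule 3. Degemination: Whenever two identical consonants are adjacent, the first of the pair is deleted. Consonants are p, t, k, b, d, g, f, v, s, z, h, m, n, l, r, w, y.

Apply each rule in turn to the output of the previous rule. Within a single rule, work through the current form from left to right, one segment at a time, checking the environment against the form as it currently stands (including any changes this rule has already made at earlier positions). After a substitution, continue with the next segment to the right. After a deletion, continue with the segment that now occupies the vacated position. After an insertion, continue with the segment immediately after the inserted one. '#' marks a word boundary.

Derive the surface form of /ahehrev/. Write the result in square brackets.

Rule 1 Medial Vowel Deletion: [ahehrev] → [ahhrv]
Rule 2 Labial Nasal Assimilation: no change — [ahhrv]
Rule 3 Degemination: [ahhrv] → [ahrv]

[ahrv]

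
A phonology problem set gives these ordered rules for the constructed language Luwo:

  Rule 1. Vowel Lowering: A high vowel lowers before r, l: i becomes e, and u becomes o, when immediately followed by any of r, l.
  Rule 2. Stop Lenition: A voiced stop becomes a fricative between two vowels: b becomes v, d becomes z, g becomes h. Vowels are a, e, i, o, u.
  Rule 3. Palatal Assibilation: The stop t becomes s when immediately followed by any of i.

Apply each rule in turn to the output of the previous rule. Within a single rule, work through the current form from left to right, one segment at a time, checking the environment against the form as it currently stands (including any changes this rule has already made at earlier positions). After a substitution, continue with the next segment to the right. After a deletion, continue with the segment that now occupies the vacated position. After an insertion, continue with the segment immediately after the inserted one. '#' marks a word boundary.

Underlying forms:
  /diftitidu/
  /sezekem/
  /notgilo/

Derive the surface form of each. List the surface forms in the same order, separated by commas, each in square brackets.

[difsisizu], [sezekem], [notgelo]

/diftitidu/:
  Rule 1 Vowel Lowering: no change — [diftitidu]
  Rule 2 Stop Lenition: [diftitidu] → [diftitizu]
  Rule 3 Palatal Assibilation: [diftitizu] → [difsisizu]
/sezekem/:
  Rule 1 Vowel Lowering: no change — [sezekem]
  Rule 2 Stop Lenition: no change — [sezekem]
  Rule 3 Palatal Assibilation: no change — [sezekem]
/notgilo/:
  Rule 1 Vowel Lowering: [notgilo] → [notgelo]
  Rule 2 Stop Lenition: no change — [notgelo]
  Rule 3 Palatal Assibilation: no change — [notgelo]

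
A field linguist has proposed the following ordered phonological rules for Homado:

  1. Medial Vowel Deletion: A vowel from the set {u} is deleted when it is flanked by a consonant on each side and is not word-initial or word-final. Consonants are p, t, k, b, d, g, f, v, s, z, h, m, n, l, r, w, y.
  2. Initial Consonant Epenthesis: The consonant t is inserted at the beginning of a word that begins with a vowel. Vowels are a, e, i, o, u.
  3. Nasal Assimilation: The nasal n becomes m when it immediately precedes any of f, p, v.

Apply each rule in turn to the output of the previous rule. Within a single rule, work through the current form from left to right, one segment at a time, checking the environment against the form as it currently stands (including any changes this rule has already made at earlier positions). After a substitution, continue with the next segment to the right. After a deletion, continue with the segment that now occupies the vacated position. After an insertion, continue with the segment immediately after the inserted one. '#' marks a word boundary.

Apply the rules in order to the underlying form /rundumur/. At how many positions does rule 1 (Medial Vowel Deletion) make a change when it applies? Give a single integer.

1 Medial Vowel Deletion: [rundumur] → [rndmr]
2 Initial Consonant Epenthesis: no change — [rndmr]
3 Nasal Assimilation: no change — [rndmr]
Rule 1 changed 3 position(s).

3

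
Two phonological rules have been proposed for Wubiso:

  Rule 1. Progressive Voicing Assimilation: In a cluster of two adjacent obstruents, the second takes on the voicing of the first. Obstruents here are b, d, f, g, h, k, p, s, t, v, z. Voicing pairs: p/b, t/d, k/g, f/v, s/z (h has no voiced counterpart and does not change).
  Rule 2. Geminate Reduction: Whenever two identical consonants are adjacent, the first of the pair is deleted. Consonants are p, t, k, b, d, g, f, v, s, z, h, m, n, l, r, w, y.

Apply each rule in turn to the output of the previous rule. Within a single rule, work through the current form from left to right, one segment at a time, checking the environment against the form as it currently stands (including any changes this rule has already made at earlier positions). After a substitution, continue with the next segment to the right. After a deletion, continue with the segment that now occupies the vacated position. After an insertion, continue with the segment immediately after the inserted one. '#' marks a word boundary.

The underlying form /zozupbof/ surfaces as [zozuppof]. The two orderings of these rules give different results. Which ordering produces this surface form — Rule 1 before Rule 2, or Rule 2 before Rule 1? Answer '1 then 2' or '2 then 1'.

Order 1 then 2:
  1 Progressive Voicing Assimilation: [zozupbof] → [zozuppof]
  2 Geminate Reduction: [zozuppof] → [zozupof]
  result: [zozupof]
Order 2 then 1:
  2 Geminate Reduction: no change — [zozupbof]
  1 Progressive Voicing Assimilation: [zozupbof] → [zozuppof]
  result: [zozuppof]

2 then 1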